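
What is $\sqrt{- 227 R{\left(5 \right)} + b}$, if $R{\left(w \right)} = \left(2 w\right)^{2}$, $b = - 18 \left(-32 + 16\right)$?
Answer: $2 i \sqrt{5603} \approx 149.71 i$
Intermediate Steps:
$b = 288$ ($b = \left(-18\right) \left(-16\right) = 288$)
$R{\left(w \right)} = 4 w^{2}$
$\sqrt{- 227 R{\left(5 \right)} + b} = \sqrt{- 227 \cdot 4 \cdot 5^{2} + 288} = \sqrt{- 227 \cdot 4 \cdot 25 + 288} = \sqrt{\left(-227\right) 100 + 288} = \sqrt{-22700 + 288} = \sqrt{-22412} = 2 i \sqrt{5603}$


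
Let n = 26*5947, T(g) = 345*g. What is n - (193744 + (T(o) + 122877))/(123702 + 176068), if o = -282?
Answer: 46350817609/299770 ≈ 1.5462e+5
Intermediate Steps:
n = 154622
n - (193744 + (T(o) + 122877))/(123702 + 176068) = 154622 - (193744 + (345*(-282) + 122877))/(123702 + 176068) = 154622 - (193744 + (-97290 + 122877))/299770 = 154622 - (193744 + 25587)/299770 = 154622 - 219331/299770 = 46350817609/299770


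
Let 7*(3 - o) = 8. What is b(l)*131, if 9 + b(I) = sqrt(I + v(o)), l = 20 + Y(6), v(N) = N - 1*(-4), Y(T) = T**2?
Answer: -1179 + 131*sqrt(3031)/7 ≈ -148.69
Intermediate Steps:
o = 13/7 (o = 3 - 1/7*8 = 3 - 8/7 = 13/7 ≈ 1.8571)
v(N) = 4 + N (v(N) = N + 4 = 4 + N)
l = 56 (l = 20 + 6**2 = 20 + 36 = 56)
b(I) = -9 + sqrt(41/7 + I) (b(I) = -9 + sqrt(I + (4 + 13/7)) = -9 + sqrt(I + 41/7) = -9 + sqrt(41/7 + I))
b(l)*131 = (-9 + sqrt(287 + 49*56)/7)*131 = (-9 + sqrt(287 + 2744)/7)*131 = (-9 + sqrt(3031)/7)*131 = -1179 + 131*sqrt(3031)/7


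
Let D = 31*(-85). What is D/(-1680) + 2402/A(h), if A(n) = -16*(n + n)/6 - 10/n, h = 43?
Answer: -44252855/4975152 ≈ -8.8948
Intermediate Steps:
A(n) = -10/n - 16*n/3 (A(n) = -32*n*(⅙) - 10/n = -16*n/3 - 10/n = -10/n - 16*n/3)
D = -2635
D/(-1680) + 2402/A(h) = -2635/(-1680) + 2402/(-10/43 - 16/3*43) = -2635*(-1/1680) + 2402/(-10*1/43 - 688/3) = 527/336 + 2402/(-10/43 - 688/3) = 527/336 + 2402/(-29614/129) = 527/336 + 2402*(-129/29614) = 527/336 - 154929/14807 = -44252855/4975152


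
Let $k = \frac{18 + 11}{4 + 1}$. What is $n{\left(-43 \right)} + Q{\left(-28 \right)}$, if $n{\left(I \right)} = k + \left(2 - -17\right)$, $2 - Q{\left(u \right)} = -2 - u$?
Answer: $\frac{4}{5} \approx 0.8$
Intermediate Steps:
$Q{\left(u \right)} = 4 + u$ ($Q{\left(u \right)} = 2 - \left(-2 - u\right) = 2 + \left(2 + u\right) = 4 + u$)
$k = \frac{29}{5} \approx 5.8$
$n{\left(I \right)} = \frac{124}{5}$ ($n{\left(I \right)} = \frac{29}{5} + \left(2 - -17\right) = \frac{29}{5} + \left(2 + 17\right) = \frac{29}{5} + 19 = \frac{124}{5}$)
$n{\left(-43 \right)} + Q{\left(-28 \right)} = \frac{124}{5} + \left(4 - 28\right) = \frac{124}{5} - 24 = \frac{4}{5}$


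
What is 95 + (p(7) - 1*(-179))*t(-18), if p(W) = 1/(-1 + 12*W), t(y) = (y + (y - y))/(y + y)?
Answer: 15314/83 ≈ 184.51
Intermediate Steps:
t(y) = 1/2 (t(y) = (y + 0)/((2*y)) = y*(1/(2*y)) = 1/2)
95 + (p(7) - 1*(-179))*t(-18) = 95 + (1/(-1 + 12*7) - 1*(-179))*(1/2) = 95 + (1/(-1 + 84) + 179)*(1/2) = 95 + (1/83 + 179)*(1/2) = 95 + (14858/83)*(1/2) = 95 + 7429/83 = 15314/83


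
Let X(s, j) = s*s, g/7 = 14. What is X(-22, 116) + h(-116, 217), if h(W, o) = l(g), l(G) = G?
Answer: 582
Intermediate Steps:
g = 98 (g = 7*14 = 98)
h(W, o) = 98
X(s, j) = s**2
X(-22, 116) + h(-116, 217) = (-22)**2 + 98 = 484 + 98 = 582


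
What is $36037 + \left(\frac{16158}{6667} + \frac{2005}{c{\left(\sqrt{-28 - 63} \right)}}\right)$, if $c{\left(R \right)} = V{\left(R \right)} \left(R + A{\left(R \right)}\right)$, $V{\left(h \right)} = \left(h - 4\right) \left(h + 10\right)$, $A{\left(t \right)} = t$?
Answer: $\frac{4910456741764}{136253479} + \frac{262655 i \sqrt{91}}{3719534} \approx 36039.0 + 0.67362 i$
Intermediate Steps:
$V{\left(h \right)} = \left(-4 + h\right) \left(10 + h\right)$
$c{\left(R \right)} = 2 R \left(-40 + R^{2} + 6 R\right)$ ($c{\left(R \right)} = \left(-40 + R^{2} + 6 R\right) \left(R + R\right) = \left(-40 + R^{2} + 6 R\right) 2 R = 2 R \left(-40 + R^{2} + 6 R\right)$)
$36037 + \left(\frac{16158}{6667} + \frac{2005}{c{\left(\sqrt{-28 - 63} \right)}}\right) = 36037 + \left(\frac{16158}{6667} + \frac{2005}{2 \sqrt{-28 - 63} \left(-40 + \left(\sqrt{-28 - 63}\right)^{2} + 6 \sqrt{-28 - 63}\right)}\right) = 36037 + \left(16158 \cdot \frac{1}{6667} + \frac{2005}{2 \sqrt{-91} \left(-40 + \left(\sqrt{-91}\right)^{2} + 6 \sqrt{-91}\right)}\right) = 36037 + \left(\frac{16158}{6667} + \frac{2005}{2 i \sqrt{91} \left(-40 + \left(i \sqrt{91}\right)^{2} + 6 i \sqrt{91}\right)}\right) = 36037 + \left(\frac{16158}{6667} + \frac{2005}{2 i \sqrt{91} \left(-40 - 91 + 6 i \sqrt{91}\right)}\right) = 36037 + \left(\frac{16158}{6667} + \frac{2005}{2 i \sqrt{91} \left(-131 + 6 i \sqrt{91}\right)}\right) = 36037 + \left(\frac{16158}{6667} + 2005 \left(- \frac{i \sqrt{91}}{182 \left(-131 + 6 i \sqrt{91}\right)}\right)\right) = 36037 + \left(\frac{16158}{6667} - \frac{2005 i \sqrt{91}}{182 \left(-131 + 6 i \sqrt{91}\right)}\right) = \frac{240274837}{6667} - \frac{2005 i \sqrt{91}}{182 \left(-131 + 6 i \sqrt{91}\right)}$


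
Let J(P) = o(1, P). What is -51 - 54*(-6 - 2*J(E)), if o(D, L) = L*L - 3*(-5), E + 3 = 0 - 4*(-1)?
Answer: 2001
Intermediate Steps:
E = 1 (E = -3 + (0 - 4*(-1)) = -3 + (0 + 4) = -3 + 4 = 1)
o(D, L) = 15 + L**2 (o(D, L) = L**2 + 15 = 15 + L**2)
J(P) = 15 + P**2
-51 - 54*(-6 - 2*J(E)) = -51 - 54*(-6 - 2*(15 + 1**2)) = -51 - 54*(-6 - 2*(15 + 1)) = -51 - 54*(-6 - 2*16) = -51 - 54*(-6 - 32) = -51 - 54*(-38) = -51 + 2052 = 2001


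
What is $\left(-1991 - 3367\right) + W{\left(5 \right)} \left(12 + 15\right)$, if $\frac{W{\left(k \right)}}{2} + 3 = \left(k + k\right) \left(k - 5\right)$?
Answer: $-5520$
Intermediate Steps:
$W{\left(k \right)} = -6 + 4 k \left(-5 + k\right)$ ($W{\left(k \right)} = -6 + 2 \left(k + k\right) \left(k - 5\right) = -6 + 2 \cdot 2 k \left(-5 + k\right) = -6 + 4 k \left(-5 + k\right)$)
$\left(-1991 - 3367\right) + W{\left(5 \right)} \left(12 + 15\right) = \left(-1991 - 3367\right) + \left(-6 - 100 + 4 \cdot 5^{2}\right) \left(12 + 15\right) = -5358 + \left(-6 - 100 + 4 \cdot 25\right) 27 = -5358 + \left(-6 - 100 + 100\right) 27 = -5358 - 162 = -5520$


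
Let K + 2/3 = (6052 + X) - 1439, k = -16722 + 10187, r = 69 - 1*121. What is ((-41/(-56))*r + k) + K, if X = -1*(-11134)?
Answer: 385277/42 ≈ 9173.3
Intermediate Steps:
r = -52 (r = 69 - 121 = -52)
X = 11134
k = -6535
K = 47239/3 (K = -2/3 + ((6052 + 11134) - 1439) = -2/3 + (17186 - 1439) = -2/3 + 15747 = 47239/3 ≈ 15746.)
((-41/(-56))*r + k) + K = (-41/(-56)*(-52) - 6535) + 47239/3 = (-41*(-1/56)*(-52) - 6535) + 47239/3 = ((41/56)*(-52) - 6535) + 47239/3 = (-533/14 - 6535) + 47239/3 = -92023/14 + 47239/3 = 385277/42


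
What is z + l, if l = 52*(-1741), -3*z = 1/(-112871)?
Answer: -30655312115/338613 ≈ -90532.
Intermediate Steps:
z = 1/338613 (z = -⅓/(-112871) = -⅓*(-1/112871) = 1/338613 ≈ 2.9532e-6)
l = -90532
z + l = 1/338613 - 90532 = -30655312115/338613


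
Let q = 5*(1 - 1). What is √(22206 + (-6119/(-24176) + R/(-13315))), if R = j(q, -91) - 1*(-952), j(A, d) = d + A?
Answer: √143815360328347425385/80475860 ≈ 149.02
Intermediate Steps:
q = 0 (q = 5*0 = 0)
j(A, d) = A + d
R = 861 (R = (0 - 91) - 1*(-952) = -91 + 952 = 861)
√(22206 + (-6119/(-24176) + R/(-13315))) = √(22206 + (-6119/(-24176) + 861/(-13315))) = √(22206 + (-6119*(-1/24176) + 861*(-1/13315))) = √(22206 + (6119/24176 - 861/13315)) = √(22206 + 60658949/321903440) = √(7148248447589/321903440) = √143815360328347425385/80475860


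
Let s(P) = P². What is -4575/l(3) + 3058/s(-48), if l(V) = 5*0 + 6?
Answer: -876871/1152 ≈ -761.17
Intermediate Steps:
l(V) = 6 (l(V) = 0 + 6 = 6)
-4575/l(3) + 3058/s(-48) = -4575/6 + 3058/((-48)²) = -4575*⅙ + 3058/2304 = -1525/2 + 3058*(1/2304) = -1525/2 + 1529/1152 = -876871/1152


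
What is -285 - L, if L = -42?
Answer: -243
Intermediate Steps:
-285 - L = -285 - 1*(-42) = -285 + 42 = -243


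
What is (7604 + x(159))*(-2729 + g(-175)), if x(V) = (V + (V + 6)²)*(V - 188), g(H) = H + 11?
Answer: 2275437076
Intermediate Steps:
g(H) = 11 + H
x(V) = (-188 + V)*(V + (6 + V)²) (x(V) = (V + (6 + V)²)*(-188 + V) = (-188 + V)*(V + (6 + V)²))
(7604 + x(159))*(-2729 + g(-175)) = (7604 + (-6768 + 159³ - 2408*159 - 175*159²))*(-2729 + (11 - 175)) = (7604 + (-6768 + 4019679 - 382872 - 175*25281))*(-2729 - 164) = (7604 + (-6768 + 4019679 - 382872 - 4424175))*(-2893) = (7604 - 794136)*(-2893) = -786532*(-2893) = 2275437076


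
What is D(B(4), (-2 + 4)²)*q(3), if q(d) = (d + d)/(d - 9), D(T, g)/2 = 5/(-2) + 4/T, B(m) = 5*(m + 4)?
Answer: 24/5 ≈ 4.8000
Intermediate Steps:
B(m) = 20 + 5*m (B(m) = 5*(4 + m) = 20 + 5*m)
D(T, g) = -5 + 8/T (D(T, g) = 2*(5/(-2) + 4/T) = 2*(5*(-½) + 4/T) = 2*(-5/2 + 4/T) = -5 + 8/T)
q(d) = 2*d/(-9 + d) (q(d) = (2*d)/(-9 + d) = 2*d/(-9 + d))
D(B(4), (-2 + 4)²)*q(3) = (-5 + 8/(20 + 5*4))*(2*3/(-9 + 3)) = (-5 + 8/(20 + 20))*(2*3/(-6)) = (-5 + 8/40)*(2*3*(-⅙)) = (-5 + 8*(1/40))*(-1) = (-5 + ⅕)*(-1) = -24/5*(-1) = 24/5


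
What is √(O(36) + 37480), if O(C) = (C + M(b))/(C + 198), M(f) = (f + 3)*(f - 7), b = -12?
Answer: √25337078/26 ≈ 193.60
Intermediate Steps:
M(f) = (-7 + f)*(3 + f) (M(f) = (3 + f)*(-7 + f) = (-7 + f)*(3 + f))
O(C) = (171 + C)/(198 + C) (O(C) = (C + (-21 + (-12)² - 4*(-12)))/(C + 198) = (C + (-21 + 144 + 48))/(198 + C) = (C + 171)/(198 + C) = (171 + C)/(198 + C))
√(O(36) + 37480) = √((171 + 36)/(198 + 36) + 37480) = √(207/234 + 37480) = √((1/234)*207 + 37480) = √(23/26 + 37480) = √(974503/26) = √25337078/26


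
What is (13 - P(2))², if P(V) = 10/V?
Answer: 64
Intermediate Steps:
(13 - P(2))² = (13 - 10/2)² = (13 - 1*5)² = (13 - 5)² = 8² = 64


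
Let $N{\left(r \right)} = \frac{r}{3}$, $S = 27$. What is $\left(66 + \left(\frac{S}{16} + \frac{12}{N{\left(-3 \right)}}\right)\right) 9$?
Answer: $\frac{8019}{16} \approx 501.19$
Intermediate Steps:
$N{\left(r \right)} = \frac{r}{3}$ ($N{\left(r \right)} = r \frac{1}{3} = \frac{r}{3}$)
$\left(66 + \left(\frac{S}{16} + \frac{12}{N{\left(-3 \right)}}\right)\right) 9 = \left(66 + \left(\frac{27}{16} + \frac{12}{\frac{1}{3} \left(-3\right)}\right)\right) 9 = \left(66 + \left(27 \cdot \frac{1}{16} + \frac{12}{-1}\right)\right) 9 = \left(66 + \left(\frac{27}{16} + 12 \left(-1\right)\right)\right) 9 = \left(66 + \left(\frac{27}{16} - 12\right)\right) 9 = \left(66 - \frac{165}{16}\right) 9 = \frac{891}{16} \cdot 9 = \frac{8019}{16}$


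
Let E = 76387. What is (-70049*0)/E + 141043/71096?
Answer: 141043/71096 ≈ 1.9838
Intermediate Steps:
(-70049*0)/E + 141043/71096 = -70049*0/76387 + 141043/71096 = 0*(1/76387) + 141043*(1/71096) = 0 + 141043/71096 = 141043/71096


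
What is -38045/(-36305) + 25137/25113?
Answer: 124534858/60781831 ≈ 2.0489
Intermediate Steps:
-38045/(-36305) + 25137/25113 = -38045*(-1/36305) + 25137*(1/25113) = 7609/7261 + 8379/8371 = 124534858/60781831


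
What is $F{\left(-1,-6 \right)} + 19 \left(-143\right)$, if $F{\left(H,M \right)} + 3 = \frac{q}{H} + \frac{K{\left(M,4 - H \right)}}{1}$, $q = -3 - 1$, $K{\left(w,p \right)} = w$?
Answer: $-2722$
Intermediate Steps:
$q = -4$
$F{\left(H,M \right)} = -3 + M - \frac{4}{H}$ ($F{\left(H,M \right)} = -3 + \left(- \frac{4}{H} + \frac{M}{1}\right) = -3 + \left(- \frac{4}{H} + M 1\right) = -3 + \left(- \frac{4}{H} + M\right) = -3 + \left(M - \frac{4}{H}\right) = -3 + M - \frac{4}{H}$)
$F{\left(-1,-6 \right)} + 19 \left(-143\right) = \left(-3 - 6 - \frac{4}{-1}\right) + 19 \left(-143\right) = \left(-3 - 6 - -4\right) - 2717 = \left(-3 - 6 + 4\right) - 2717 = -5 - 2717 = -2722$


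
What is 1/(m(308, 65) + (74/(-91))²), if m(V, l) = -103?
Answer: -8281/847467 ≈ -0.0097715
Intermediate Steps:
1/(m(308, 65) + (74/(-91))²) = 1/(-103 + (74/(-91))²) = 1/(-103 + (74*(-1/91))²) = 1/(-103 + (-74/91)²) = 1/(-103 + 5476/8281) = 1/(-847467/8281) = -8281/847467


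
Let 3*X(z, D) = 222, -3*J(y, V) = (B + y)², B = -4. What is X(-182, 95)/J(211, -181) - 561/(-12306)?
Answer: 2367373/58588866 ≈ 0.040407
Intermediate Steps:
J(y, V) = -(-4 + y)²/3
X(z, D) = 74 (X(z, D) = (⅓)*222 = 74)
X(-182, 95)/J(211, -181) - 561/(-12306) = 74/((-(-4 + 211)²/3)) - 561/(-12306) = 74/((-⅓*207²)) - 561*(-1/12306) = 74/((-⅓*42849)) + 187/4102 = 74/(-14283) + 187/4102 = 74*(-1/14283) + 187/4102 = -74/14283 + 187/4102 = 2367373/58588866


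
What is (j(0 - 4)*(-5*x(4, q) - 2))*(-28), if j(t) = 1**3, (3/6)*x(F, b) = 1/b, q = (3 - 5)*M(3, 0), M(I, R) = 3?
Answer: 28/3 ≈ 9.3333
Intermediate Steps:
q = -6 (q = (3 - 5)*3 = -2*3 = -6)
x(F, b) = 2/b
j(t) = 1
(j(0 - 4)*(-5*x(4, q) - 2))*(-28) = (1*(-10/(-6) - 2))*(-28) = (1*(-10*(-1)/6 - 2))*(-28) = (1*(-5*(-1/3) - 2))*(-28) = (1*(5/3 - 2))*(-28) = (1*(-1/3))*(-28) = -1/3*(-28) = 28/3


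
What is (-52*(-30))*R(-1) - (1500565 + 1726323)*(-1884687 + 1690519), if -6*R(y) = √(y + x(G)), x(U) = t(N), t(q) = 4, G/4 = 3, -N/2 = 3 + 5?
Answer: 626558389184 - 260*√3 ≈ 6.2656e+11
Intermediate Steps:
N = -16 (N = -2*(3 + 5) = -2*8 = -16)
G = 12 (G = 4*3 = 12)
x(U) = 4
R(y) = -√(4 + y)/6 (R(y) = -√(y + 4)/6 = -√(4 + y)/6)
(-52*(-30))*R(-1) - (1500565 + 1726323)*(-1884687 + 1690519) = (-52*(-30))*(-√(4 - 1)/6) - (1500565 + 1726323)*(-1884687 + 1690519) = 1560*(-√3/6) - 3226888*(-194168) = -260*√3 - 1*(-626558389184) = -260*√3 + 626558389184 = 626558389184 - 260*√3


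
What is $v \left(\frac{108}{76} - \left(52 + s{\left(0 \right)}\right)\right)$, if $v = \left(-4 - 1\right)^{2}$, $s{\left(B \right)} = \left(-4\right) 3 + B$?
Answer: $- \frac{18325}{19} \approx -964.47$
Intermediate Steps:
$s{\left(B \right)} = -12 + B$
$v = 25$ ($v = \left(-5\right)^{2} = 25$)
$v \left(\frac{108}{76} - \left(52 + s{\left(0 \right)}\right)\right) = 25 \left(\frac{108}{76} - 40\right) = 25 \left(108 \cdot \frac{1}{76} - 40\right) = 25 \left(\frac{27}{19} + \left(-52 + 12\right)\right) = 25 \left(\frac{27}{19} - 40\right) = 25 \left(- \frac{733}{19}\right) = - \frac{18325}{19}$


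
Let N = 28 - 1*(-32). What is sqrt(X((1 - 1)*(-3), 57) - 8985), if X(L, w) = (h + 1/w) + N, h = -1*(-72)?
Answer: 2*I*sqrt(7190835)/57 ≈ 94.09*I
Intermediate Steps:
h = 72
N = 60 (N = 28 + 32 = 60)
X(L, w) = 132 + 1/w (X(L, w) = (72 + 1/w) + 60 = 132 + 1/w)
sqrt(X((1 - 1)*(-3), 57) - 8985) = sqrt((132 + 1/57) - 8985) = sqrt(7525/57 - 8985) = sqrt(-504620/57) = 2*I*sqrt(7190835)/57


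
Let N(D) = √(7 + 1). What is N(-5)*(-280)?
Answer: -560*√2 ≈ -791.96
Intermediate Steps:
N(D) = 2*√2 (N(D) = √8 = 2*√2)
N(-5)*(-280) = (2*√2)*(-280) = -560*√2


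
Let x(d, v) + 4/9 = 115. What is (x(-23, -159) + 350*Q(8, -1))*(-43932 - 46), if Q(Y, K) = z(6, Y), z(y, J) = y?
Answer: -876525518/9 ≈ -9.7392e+7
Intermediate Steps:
Q(Y, K) = 6
x(d, v) = 1031/9 (x(d, v) = -4/9 + 115 = 1031/9)
(x(-23, -159) + 350*Q(8, -1))*(-43932 - 46) = (1031/9 + 350*6)*(-43932 - 46) = (1031/9 + 2100)*(-43978) = (19931/9)*(-43978) = -876525518/9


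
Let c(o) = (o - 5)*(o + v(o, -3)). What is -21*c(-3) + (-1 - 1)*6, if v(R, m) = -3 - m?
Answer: -516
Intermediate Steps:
c(o) = o*(-5 + o) (c(o) = (o - 5)*(o + (-3 - 1*(-3))) = (-5 + o)*(o + (-3 + 3)) = (-5 + o)*(o + 0) = (-5 + o)*o = o*(-5 + o))
-21*c(-3) + (-1 - 1)*6 = -(-63)*(-5 - 3) + (-1 - 1)*6 = -(-63)*(-8) - 2*6 = -21*24 - 12 = -504 - 12 = -516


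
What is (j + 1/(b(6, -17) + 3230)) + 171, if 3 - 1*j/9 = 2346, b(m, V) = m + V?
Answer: -67328603/3219 ≈ -20916.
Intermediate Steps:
b(m, V) = V + m
j = -21087 (j = 27 - 9*2346 = 27 - 21114 = -21087)
(j + 1/(b(6, -17) + 3230)) + 171 = (-21087 + 1/((-17 + 6) + 3230)) + 171 = (-21087 + 1/(-11 + 3230)) + 171 = (-21087 + 1/3219) + 171 = -67879052/3219 + 171 = -67328603/3219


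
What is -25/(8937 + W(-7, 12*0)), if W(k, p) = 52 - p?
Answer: -25/8989 ≈ -0.0027812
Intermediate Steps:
-25/(8937 + W(-7, 12*0)) = -25/(8937 + (52 - 12*0)) = -25/(8937 + (52 - 1*0)) = -25/(8937 + (52 + 0)) = -25/(8937 + 52) = -25/8989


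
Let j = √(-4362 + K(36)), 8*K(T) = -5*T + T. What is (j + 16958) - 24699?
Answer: -7741 + 2*I*√1095 ≈ -7741.0 + 66.182*I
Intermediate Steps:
K(T) = -T/2 (K(T) = (-5*T + T)/8 = (-4*T)/8 = -T/2)
j = 2*I*√1095 (j = √(-4362 - ½*36) = √(-4362 - 18) = √(-4380) = 2*I*√1095 ≈ 66.182*I)
(j + 16958) - 24699 = (2*I*√1095 + 16958) - 24699 = (16958 + 2*I*√1095) - 24699 = -7741 + 2*I*√1095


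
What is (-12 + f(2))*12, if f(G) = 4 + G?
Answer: -72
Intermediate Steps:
(-12 + f(2))*12 = (-12 + (4 + 2))*12 = (-12 + 6)*12 = -6*12 = -72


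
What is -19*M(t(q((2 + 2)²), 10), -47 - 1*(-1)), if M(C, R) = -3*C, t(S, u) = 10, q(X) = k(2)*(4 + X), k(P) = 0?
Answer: 570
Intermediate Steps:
q(X) = 0 (q(X) = 0*(4 + X) = 0)
-19*M(t(q((2 + 2)²), 10), -47 - 1*(-1)) = -(-57)*10 = -19*(-30) = 570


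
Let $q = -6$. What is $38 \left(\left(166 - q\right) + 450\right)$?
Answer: $23636$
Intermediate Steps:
$38 \left(\left(166 - q\right) + 450\right) = 38 \left(\left(166 - -6\right) + 450\right) = 38 \left(\left(166 + 6\right) + 450\right) = 38 \left(172 + 450\right) = 38 \cdot 622 = 23636$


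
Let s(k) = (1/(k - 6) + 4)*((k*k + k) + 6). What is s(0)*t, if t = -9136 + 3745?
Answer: -123993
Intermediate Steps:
s(k) = (4 + 1/(-6 + k))*(6 + k + k**2) (s(k) = (1/(-6 + k) + 4)*((k**2 + k) + 6) = (4 + 1/(-6 + k))*((k + k**2) + 6) = (4 + 1/(-6 + k))*(6 + k + k**2))
t = -5391
s(0)*t = ((-138 + 0 - 19*0**2 + 4*0**3)/(-6 + 0))*(-5391) = ((-138 + 0 - 19*0 + 4*0)/(-6))*(-5391) = -(-138 + 0 + 0 + 0)/6*(-5391) = -1/6*(-138)*(-5391) = 23*(-5391) = -123993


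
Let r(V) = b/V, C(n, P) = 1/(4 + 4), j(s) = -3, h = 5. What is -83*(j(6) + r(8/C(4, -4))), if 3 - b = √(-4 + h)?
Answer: 7885/32 ≈ 246.41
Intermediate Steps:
C(n, P) = ⅛ (C(n, P) = 1/8 = ⅛)
b = 2 (b = 3 - √(-4 + 5) = 3 - √1 = 3 - 1*1 = 3 - 1 = 2)
r(V) = 2/V
-83*(j(6) + r(8/C(4, -4))) = -83*(-3 + 2/((8/(⅛)))) = -83*(-3 + 2/((8*8))) = -83*(-3 + 2/64) = -83*(-3 + 2*(1/64)) = -83*(-3 + 1/32) = -83*(-95/32) = 7885/32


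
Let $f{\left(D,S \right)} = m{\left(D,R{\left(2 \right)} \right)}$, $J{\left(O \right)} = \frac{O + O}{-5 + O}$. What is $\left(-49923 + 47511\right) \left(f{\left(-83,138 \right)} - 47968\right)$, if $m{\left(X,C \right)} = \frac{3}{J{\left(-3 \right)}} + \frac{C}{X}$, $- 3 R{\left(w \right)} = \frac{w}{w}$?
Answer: $\frac{9602200140}{83} \approx 1.1569 \cdot 10^{8}$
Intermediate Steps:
$J{\left(O \right)} = \frac{2 O}{-5 + O}$
$R{\left(w \right)} = - \frac{1}{3}$ ($R{\left(w \right)} = - \frac{w \frac{1}{w}}{3} = \left(- \frac{1}{3}\right) 1 = - \frac{1}{3}$)
$m{\left(X,C \right)} = 4 + \frac{C}{X}$ ($m{\left(X,C \right)} = \frac{3}{2 \left(-3\right) \frac{1}{-5 - 3}} + \frac{C}{X} = \frac{3}{2 \left(-3\right) \frac{1}{-8}} + \frac{C}{X} = \frac{3}{2 \left(-3\right) \left(- \frac{1}{8}\right)} + \frac{C}{X} = \frac{3}{\frac{3}{4}} + \frac{C}{X} = 3 \cdot \frac{4}{3} + \frac{C}{X} = 4 + \frac{C}{X}$)
$f{\left(D,S \right)} = 4 - \frac{1}{3 D}$
$\left(-49923 + 47511\right) \left(f{\left(-83,138 \right)} - 47968\right) = \left(-49923 + 47511\right) \left(\left(4 - \frac{1}{3 \left(-83\right)}\right) - 47968\right) = - 2412 \left(\left(4 - - \frac{1}{249}\right) - 47968\right) = - 2412 \left(\left(4 + \frac{1}{249}\right) - 47968\right) = - 2412 \left(\frac{997}{249} - 47968\right) = \left(-2412\right) \left(- \frac{11943035}{249}\right) = \frac{9602200140}{83}$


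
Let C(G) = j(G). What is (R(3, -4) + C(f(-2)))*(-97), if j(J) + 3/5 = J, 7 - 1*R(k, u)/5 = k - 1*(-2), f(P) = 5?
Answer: -6984/5 ≈ -1396.8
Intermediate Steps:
R(k, u) = 25 - 5*k (R(k, u) = 35 - 5*(k - 1*(-2)) = 35 - 5*(k + 2) = 35 - 5*(2 + k) = 35 + (-10 - 5*k) = 25 - 5*k)
j(J) = -3/5 + J
C(G) = -3/5 + G
(R(3, -4) + C(f(-2)))*(-97) = ((25 - 5*3) + (-3/5 + 5))*(-97) = ((25 - 15) + 22/5)*(-97) = (10 + 22/5)*(-97) = (72/5)*(-97) = -6984/5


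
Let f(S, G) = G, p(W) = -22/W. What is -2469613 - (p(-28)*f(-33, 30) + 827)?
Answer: -17293245/7 ≈ -2.4705e+6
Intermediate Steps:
-2469613 - (p(-28)*f(-33, 30) + 827) = -2469613 - (-22/(-28)*30 + 827) = -2469613 - (-22*(-1/28)*30 + 827) = -2469613 - ((11/14)*30 + 827) = -2469613 - (165/7 + 827) = -2469613 - 1*5954/7 = -2469613 - 5954/7 = -17293245/7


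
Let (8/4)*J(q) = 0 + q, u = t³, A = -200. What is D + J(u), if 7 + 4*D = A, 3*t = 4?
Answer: -5461/108 ≈ -50.565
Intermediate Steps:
t = 4/3 (t = (⅓)*4 = 4/3 ≈ 1.3333)
u = 64/27 (u = (4/3)³ = 64/27 ≈ 2.3704)
D = -207/4 (D = -7/4 + (¼)*(-200) = -7/4 - 50 = -207/4 ≈ -51.750)
J(q) = q/2 (J(q) = (0 + q)/2 = q/2)
D + J(u) = -207/4 + (½)*(64/27) = -207/4 + 32/27 = -5461/108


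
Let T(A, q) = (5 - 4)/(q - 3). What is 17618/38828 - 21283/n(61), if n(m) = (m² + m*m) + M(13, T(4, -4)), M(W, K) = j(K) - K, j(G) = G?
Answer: -86907896/36119747 ≈ -2.4061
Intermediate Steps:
T(A, q) = 1/(-3 + q)
M(W, K) = 0 (M(W, K) = K - K = 0)
n(m) = 2*m² (n(m) = (m² + m*m) + 0 = (m² + m²) + 0 = 2*m² + 0 = 2*m²)
17618/38828 - 21283/n(61) = 17618/38828 - 21283/(2*61²) = 17618*(1/38828) - 21283/(2*3721) = 8809/19414 - 21283/7442 = -86907896/36119747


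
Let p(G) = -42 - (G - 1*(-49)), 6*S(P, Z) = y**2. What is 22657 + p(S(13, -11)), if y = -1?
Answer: 135395/6 ≈ 22566.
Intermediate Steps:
S(P, Z) = 1/6 (S(P, Z) = (1/6)*(-1)**2 = (1/6)*1 = 1/6)
p(G) = -91 - G (p(G) = -42 - (G + 49) = -42 - (49 + G) = -42 + (-49 - G) = -91 - G)
22657 + p(S(13, -11)) = 22657 + (-91 - 1*1/6) = 22657 + (-91 - 1/6) = 22657 - 547/6 = 135395/6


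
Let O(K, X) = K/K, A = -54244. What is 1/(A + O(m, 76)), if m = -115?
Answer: -1/54243 ≈ -1.8436e-5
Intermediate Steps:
O(K, X) = 1
1/(A + O(m, 76)) = 1/(-54244 + 1) = 1/(-54243) = -1/54243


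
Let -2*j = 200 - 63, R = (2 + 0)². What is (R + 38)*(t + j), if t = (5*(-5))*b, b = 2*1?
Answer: -4977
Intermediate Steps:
R = 4 (R = 2² = 4)
j = -137/2 (j = -(200 - 63)/2 = -½*137 = -137/2 ≈ -68.500)
b = 2
t = -50 (t = (5*(-5))*2 = -25*2 = -50)
(R + 38)*(t + j) = (4 + 38)*(-50 - 137/2) = 42*(-237/2) = -4977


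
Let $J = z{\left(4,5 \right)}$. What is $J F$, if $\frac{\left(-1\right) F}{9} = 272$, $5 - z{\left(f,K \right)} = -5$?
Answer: $-24480$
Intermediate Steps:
$z{\left(f,K \right)} = 10$ ($z{\left(f,K \right)} = 5 - -5 = 5 + 5 = 10$)
$F = -2448$ ($F = \left(-9\right) 272 = -2448$)
$J = 10$
$J F = 10 \left(-2448\right) = -24480$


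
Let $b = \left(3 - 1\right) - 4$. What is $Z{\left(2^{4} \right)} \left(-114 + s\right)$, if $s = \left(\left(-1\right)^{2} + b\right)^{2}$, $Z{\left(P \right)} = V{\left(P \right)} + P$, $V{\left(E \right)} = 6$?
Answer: $-2486$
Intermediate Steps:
$Z{\left(P \right)} = 6 + P$
$b = -2$ ($b = 2 - 4 = -2$)
$s = 1$ ($s = \left(\left(-1\right)^{2} - 2\right)^{2} = \left(1 - 2\right)^{2} = \left(-1\right)^{2} = 1$)
$Z{\left(2^{4} \right)} \left(-114 + s\right) = \left(6 + 2^{4}\right) \left(-114 + 1\right) = \left(6 + 16\right) \left(-113\right) = 22 \left(-113\right) = -2486$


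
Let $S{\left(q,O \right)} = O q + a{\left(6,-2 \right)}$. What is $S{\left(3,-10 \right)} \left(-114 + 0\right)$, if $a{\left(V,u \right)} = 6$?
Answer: $2736$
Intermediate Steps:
$S{\left(q,O \right)} = 6 + O q$ ($S{\left(q,O \right)} = O q + 6 = 6 + O q$)
$S{\left(3,-10 \right)} \left(-114 + 0\right) = \left(6 - 30\right) \left(-114 + 0\right) = \left(6 - 30\right) \left(-114\right) = \left(-24\right) \left(-114\right) = 2736$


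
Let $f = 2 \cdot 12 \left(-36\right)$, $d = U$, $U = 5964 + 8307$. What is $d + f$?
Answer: $13407$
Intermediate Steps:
$U = 14271$
$d = 14271$
$f = -864$ ($f = 24 \left(-36\right) = -864$)
$d + f = 14271 - 864 = 13407$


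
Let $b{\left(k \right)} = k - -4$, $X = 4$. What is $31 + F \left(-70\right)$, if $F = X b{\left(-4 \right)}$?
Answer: $31$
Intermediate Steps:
$b{\left(k \right)} = 4 + k$ ($b{\left(k \right)} = k + 4 = 4 + k$)
$F = 0$ ($F = 4 \left(4 - 4\right) = 4 \cdot 0 = 0$)
$31 + F \left(-70\right) = 31 + 0 \left(-70\right) = 31 + 0 = 31$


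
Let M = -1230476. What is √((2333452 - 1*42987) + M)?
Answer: √1059989 ≈ 1029.6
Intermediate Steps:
√((2333452 - 1*42987) + M) = √((2333452 - 1*42987) - 1230476) = √((2333452 - 42987) - 1230476) = √(2290465 - 1230476) = √1059989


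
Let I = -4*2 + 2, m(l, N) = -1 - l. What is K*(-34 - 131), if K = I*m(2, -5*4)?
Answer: -2970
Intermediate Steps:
I = -6 (I = -8 + 2 = -6)
K = 18 (K = -6*(-1 - 1*2) = -6*(-1 - 2) = -6*(-3) = 18)
K*(-34 - 131) = 18*(-34 - 131) = 18*(-165) = -2970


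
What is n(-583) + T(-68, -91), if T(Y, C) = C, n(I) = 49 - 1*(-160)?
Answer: 118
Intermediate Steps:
n(I) = 209 (n(I) = 49 + 160 = 209)
n(-583) + T(-68, -91) = 209 - 91 = 118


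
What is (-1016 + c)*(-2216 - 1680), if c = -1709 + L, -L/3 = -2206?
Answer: -15167128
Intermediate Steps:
L = 6618 (L = -3*(-2206) = 6618)
c = 4909 (c = -1709 + 6618 = 4909)
(-1016 + c)*(-2216 - 1680) = (-1016 + 4909)*(-2216 - 1680) = 3893*(-3896) = -15167128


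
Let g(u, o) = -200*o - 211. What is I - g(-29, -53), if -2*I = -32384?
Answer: 5803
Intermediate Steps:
g(u, o) = -211 - 200*o
I = 16192 (I = -1/2*(-32384) = 16192)
I - g(-29, -53) = 16192 - (-211 - 200*(-53)) = 16192 - (-211 + 10600) = 16192 - 1*10389 = 16192 - 10389 = 5803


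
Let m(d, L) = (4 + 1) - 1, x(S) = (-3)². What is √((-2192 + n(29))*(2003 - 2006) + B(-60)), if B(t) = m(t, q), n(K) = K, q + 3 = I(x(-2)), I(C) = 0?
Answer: √6493 ≈ 80.579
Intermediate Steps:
x(S) = 9
q = -3 (q = -3 + 0 = -3)
m(d, L) = 4 (m(d, L) = 5 - 1 = 4)
B(t) = 4
√((-2192 + n(29))*(2003 - 2006) + B(-60)) = √((-2192 + 29)*(2003 - 2006) + 4) = √(-2163*(-3) + 4) = √(6489 + 4) = √6493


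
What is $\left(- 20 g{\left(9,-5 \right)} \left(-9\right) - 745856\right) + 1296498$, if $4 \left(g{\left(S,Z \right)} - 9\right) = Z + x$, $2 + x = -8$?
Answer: $551587$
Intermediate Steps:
$x = -10$ ($x = -2 - 8 = -10$)
$g{\left(S,Z \right)} = \frac{13}{2} + \frac{Z}{4}$ ($g{\left(S,Z \right)} = 9 + \frac{Z - 10}{4} = 9 + \frac{-10 + Z}{4} = 9 + \left(- \frac{5}{2} + \frac{Z}{4}\right) = \frac{13}{2} + \frac{Z}{4}$)
$\left(- 20 g{\left(9,-5 \right)} \left(-9\right) - 745856\right) + 1296498 = \left(- 20 \left(\frac{13}{2} + \frac{1}{4} \left(-5\right)\right) \left(-9\right) - 745856\right) + 1296498 = \left(- 20 \left(\frac{13}{2} - \frac{5}{4}\right) \left(-9\right) - 745856\right) + 1296498 = \left(\left(-20\right) \frac{21}{4} \left(-9\right) - 745856\right) + 1296498 = \left(\left(-105\right) \left(-9\right) - 745856\right) + 1296498 = \left(945 - 745856\right) + 1296498 = -744911 + 1296498 = 551587$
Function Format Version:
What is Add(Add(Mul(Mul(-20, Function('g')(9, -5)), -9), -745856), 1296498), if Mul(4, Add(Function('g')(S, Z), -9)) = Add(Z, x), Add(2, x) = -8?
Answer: 551587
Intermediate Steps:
x = -10 (x = Add(-2, -8) = -10)
Function('g')(S, Z) = Add(Rational(13, 2), Mul(Rational(1, 4), Z)) (Function('g')(S, Z) = Add(9, Mul(Rational(1, 4), Add(Z, -10))) = Add(9, Mul(Rational(1, 4), Add(-10, Z))) = Add(9, Add(Rational(-5, 2), Mul(Rational(1, 4), Z))) = Add(Rational(13, 2), Mul(Rational(1, 4), Z)))
Add(Add(Mul(Mul(-20, Function('g')(9, -5)), -9), -745856), 1296498) = Add(Add(Mul(Mul(-20, Add(Rational(13, 2), Mul(Rational(1, 4), -5))), -9), -745856), 1296498) = Add(Add(Mul(Mul(-20, Add(Rational(13, 2), Rational(-5, 4))), -9), -745856), 1296498) = Add(Add(Mul(Mul(-20, Rational(21, 4)), -9), -745856), 1296498) = Add(Add(Mul(-105, -9), -745856), 1296498) = Add(Add(945, -745856), 1296498) = Add(-744911, 1296498) = 551587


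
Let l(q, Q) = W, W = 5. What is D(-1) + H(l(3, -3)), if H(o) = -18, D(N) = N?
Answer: -19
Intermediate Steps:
l(q, Q) = 5
D(-1) + H(l(3, -3)) = -1 - 18 = -19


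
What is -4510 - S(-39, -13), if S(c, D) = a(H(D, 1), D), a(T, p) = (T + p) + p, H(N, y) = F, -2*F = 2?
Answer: -4483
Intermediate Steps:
F = -1 (F = -1/2*2 = -1)
H(N, y) = -1
a(T, p) = T + 2*p
S(c, D) = -1 + 2*D
-4510 - S(-39, -13) = -4510 - (-1 + 2*(-13)) = -4510 - (-1 - 26) = -4510 - 1*(-27) = -4510 + 27 = -4483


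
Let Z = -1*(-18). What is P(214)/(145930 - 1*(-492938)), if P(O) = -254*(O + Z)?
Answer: -14732/159717 ≈ -0.092238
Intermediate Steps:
Z = 18
P(O) = -4572 - 254*O (P(O) = -254*(O + 18) = -254*(18 + O) = -4572 - 254*O)
P(214)/(145930 - 1*(-492938)) = (-4572 - 254*214)/(145930 - 1*(-492938)) = (-4572 - 54356)/(145930 + 492938) = -58928/638868 = -58928*1/638868 = -14732/159717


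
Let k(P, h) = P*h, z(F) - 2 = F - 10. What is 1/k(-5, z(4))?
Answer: 1/20 ≈ 0.050000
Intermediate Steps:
z(F) = -8 + F (z(F) = 2 + (F - 10) = 2 + (-10 + F) = -8 + F)
1/k(-5, z(4)) = 1/(-5*(-8 + 4)) = 1/(-5*(-4)) = 1/20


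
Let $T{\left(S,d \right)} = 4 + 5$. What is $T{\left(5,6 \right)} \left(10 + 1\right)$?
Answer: $99$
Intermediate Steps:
$T{\left(S,d \right)} = 9$
$T{\left(5,6 \right)} \left(10 + 1\right) = 9 \left(10 + 1\right) = 9 \cdot 11 = 99$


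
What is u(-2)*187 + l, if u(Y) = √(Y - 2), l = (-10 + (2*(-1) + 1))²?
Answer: 121 + 374*I ≈ 121.0 + 374.0*I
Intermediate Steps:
l = 121 (l = (-10 + (-2 + 1))² = (-10 - 1)² = (-11)² = 121)
u(Y) = √(-2 + Y)
u(-2)*187 + l = √(-2 - 2)*187 + 121 = √(-4)*187 + 121 = (2*I)*187 + 121 = 374*I + 121 = 121 + 374*I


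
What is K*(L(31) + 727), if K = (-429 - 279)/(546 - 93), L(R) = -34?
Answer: -163548/151 ≈ -1083.1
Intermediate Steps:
K = -236/151 (K = -708/453 = -708*1/453 = -236/151 ≈ -1.5629)
K*(L(31) + 727) = -236*(-34 + 727)/151 = -236/151*693 = -163548/151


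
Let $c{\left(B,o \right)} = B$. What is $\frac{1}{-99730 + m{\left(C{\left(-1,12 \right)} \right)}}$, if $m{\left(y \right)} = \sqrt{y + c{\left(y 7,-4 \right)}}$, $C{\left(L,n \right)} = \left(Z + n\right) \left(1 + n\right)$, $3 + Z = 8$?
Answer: $- \frac{49865}{4973035566} - \frac{\sqrt{442}}{4973035566} \approx -1.0031 \cdot 10^{-5}$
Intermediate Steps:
$Z = 5$ ($Z = -3 + 8 = 5$)
$C{\left(L,n \right)} = \left(1 + n\right) \left(5 + n\right)$ ($C{\left(L,n \right)} = \left(5 + n\right) \left(1 + n\right) = \left(1 + n\right) \left(5 + n\right)$)
$m{\left(y \right)} = 2 \sqrt{2} \sqrt{y}$ ($m{\left(y \right)} = \sqrt{y + y 7} = \sqrt{y + 7 y} = \sqrt{8 y} = 2 \sqrt{2} \sqrt{y}$)
$\frac{1}{-99730 + m{\left(C{\left(-1,12 \right)} \right)}} = \frac{1}{-99730 + 2 \sqrt{2} \sqrt{5 + 12^{2} + 6 \cdot 12}} = \frac{1}{-99730 + 2 \sqrt{2} \sqrt{5 + 144 + 72}} = \frac{1}{-99730 + 2 \sqrt{2} \sqrt{221}} = \frac{1}{-99730 + 2 \sqrt{442}}$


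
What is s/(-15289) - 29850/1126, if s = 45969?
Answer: -254068872/8607707 ≈ -29.516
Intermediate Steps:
s/(-15289) - 29850/1126 = 45969/(-15289) - 29850/1126 = 45969*(-1/15289) - 29850*1/1126 = -45969/15289 - 14925/563 = -254068872/8607707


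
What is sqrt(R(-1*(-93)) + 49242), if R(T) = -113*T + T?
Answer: 3*sqrt(4314) ≈ 197.04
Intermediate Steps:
R(T) = -112*T
sqrt(R(-1*(-93)) + 49242) = sqrt(-(-112)*(-93) + 49242) = sqrt(-112*93 + 49242) = sqrt(-10416 + 49242) = sqrt(38826) = 3*sqrt(4314)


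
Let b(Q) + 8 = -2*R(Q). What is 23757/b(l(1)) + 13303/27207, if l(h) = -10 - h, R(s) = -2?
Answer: -646303487/108828 ≈ -5938.8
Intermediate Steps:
b(Q) = -4 (b(Q) = -8 - 2*(-2) = -8 + 4 = -4)
23757/b(l(1)) + 13303/27207 = 23757/(-4) + 13303/27207 = 23757*(-1/4) + 13303*(1/27207) = -23757/4 + 13303/27207 = -646303487/108828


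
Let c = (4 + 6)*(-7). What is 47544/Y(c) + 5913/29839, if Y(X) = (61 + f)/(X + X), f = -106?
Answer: 13240894955/89517 ≈ 1.4791e+5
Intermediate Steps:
c = -70 (c = 10*(-7) = -70)
Y(X) = -45/(2*X) (Y(X) = (61 - 106)/(X + X) = -45*1/(2*X) = -45/(2*X))
47544/Y(c) + 5913/29839 = 47544/((-45/2/(-70))) + 5913/29839 = 47544/((-45/2*(-1/70))) + 5913*(1/29839) = 47544/(9/28) + 5913/29839 = 47544*(28/9) + 5913/29839 = 443744/3 + 5913/29839 = 13240894955/89517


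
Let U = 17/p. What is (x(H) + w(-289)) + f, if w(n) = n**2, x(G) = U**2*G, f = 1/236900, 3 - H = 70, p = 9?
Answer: 1598089022281/19188900 ≈ 83282.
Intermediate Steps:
H = -67 (H = 3 - 1*70 = 3 - 70 = -67)
f = 1/236900 ≈ 4.2212e-6
U = 17/9 ≈ 1.8889
x(G) = 289*G/81 (x(G) = (17/9)**2*G = 289*G/81)
(x(H) + w(-289)) + f = ((289/81)*(-67) + (-289)**2) + 1/236900 = (-19363/81 + 83521) + 1/236900 = 6745838/81 + 1/236900 = 1598089022281/19188900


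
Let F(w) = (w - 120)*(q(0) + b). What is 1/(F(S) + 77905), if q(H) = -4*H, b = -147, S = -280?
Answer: 1/136705 ≈ 7.3150e-6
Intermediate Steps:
F(w) = 17640 - 147*w (F(w) = (w - 120)*(-4*0 - 147) = (-120 + w)*(0 - 147) = (-120 + w)*(-147) = 17640 - 147*w)
1/(F(S) + 77905) = 1/((17640 - 147*(-280)) + 77905) = 1/((17640 + 41160) + 77905) = 1/(58800 + 77905) = 1/136705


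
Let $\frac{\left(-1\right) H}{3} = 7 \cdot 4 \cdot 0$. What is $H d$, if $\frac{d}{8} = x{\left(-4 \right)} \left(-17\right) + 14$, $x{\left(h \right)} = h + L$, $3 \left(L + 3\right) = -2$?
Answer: $0$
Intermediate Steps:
$L = - \frac{11}{3}$ ($L = -3 + \frac{1}{3} \left(-2\right) = -3 - \frac{2}{3} = - \frac{11}{3} \approx -3.6667$)
$x{\left(h \right)} = - \frac{11}{3} + h$ ($x{\left(h \right)} = h - \frac{11}{3} = - \frac{11}{3} + h$)
$H = 0$ ($H = - 3 \cdot 7 \cdot 4 \cdot 0 = - 3 \cdot 28 \cdot 0 = \left(-3\right) 0 = 0$)
$d = \frac{3464}{3}$ ($d = 8 \left(\left(- \frac{11}{3} - 4\right) \left(-17\right) + 14\right) = 8 \left(\left(- \frac{23}{3}\right) \left(-17\right) + 14\right) = 8 \left(\frac{391}{3} + 14\right) = 8 \cdot \frac{433}{3} = \frac{3464}{3} \approx 1154.7$)
$H d = 0 \cdot \frac{3464}{3} = 0$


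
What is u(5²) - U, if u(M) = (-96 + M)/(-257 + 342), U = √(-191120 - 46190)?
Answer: -71/85 - I*√237310 ≈ -0.83529 - 487.14*I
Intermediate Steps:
U = I*√237310 (U = √(-237310) = I*√237310 ≈ 487.14*I)
u(M) = -96/85 + M/85 (u(M) = (-96 + M)/85 = (-96 + M)*(1/85) = -96/85 + M/85)
u(5²) - U = (-96/85 + (1/85)*5²) - I*√237310 = (-96/85 + (1/85)*25) - I*√237310 = (-96/85 + 5/17) - I*√237310 = -71/85 - I*√237310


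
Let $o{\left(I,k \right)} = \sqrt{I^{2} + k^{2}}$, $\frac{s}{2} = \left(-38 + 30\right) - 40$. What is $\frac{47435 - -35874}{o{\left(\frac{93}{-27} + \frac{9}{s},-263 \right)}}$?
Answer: $\frac{23992992 \sqrt{5738191897}}{5738191897} \approx 316.74$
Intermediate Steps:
$s = -96$ ($s = 2 \left(\left(-38 + 30\right) - 40\right) = 2 \left(-8 - 40\right) = 2 \left(-48\right) = -96$)
$\frac{47435 - -35874}{o{\left(\frac{93}{-27} + \frac{9}{s},-263 \right)}} = \frac{47435 - -35874}{\sqrt{\left(\frac{93}{-27} + \frac{9}{-96}\right)^{2} + \left(-263\right)^{2}}} = \frac{47435 + 35874}{\sqrt{\left(93 \left(- \frac{1}{27}\right) + 9 \left(- \frac{1}{96}\right)\right)^{2} + 69169}} = \frac{83309}{\sqrt{\left(- \frac{31}{9} - \frac{3}{32}\right)^{2} + 69169}} = \frac{83309}{\sqrt{\left(- \frac{1019}{288}\right)^{2} + 69169}} = \frac{83309}{\sqrt{\frac{1038361}{82944} + 69169}} = \frac{83309}{\sqrt{\frac{5738191897}{82944}}} = \frac{83309}{\frac{1}{288} \sqrt{5738191897}} = 83309 \frac{288 \sqrt{5738191897}}{5738191897} = \frac{23992992 \sqrt{5738191897}}{5738191897}$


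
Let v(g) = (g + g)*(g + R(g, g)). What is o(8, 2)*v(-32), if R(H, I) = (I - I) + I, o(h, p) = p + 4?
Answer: 24576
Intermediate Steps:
o(h, p) = 4 + p
R(H, I) = I (R(H, I) = 0 + I = I)
v(g) = 4*g² (v(g) = (g + g)*(g + g) = (2*g)*(2*g) = 4*g²)
o(8, 2)*v(-32) = (4 + 2)*(4*(-32)²) = 6*(4*1024) = 6*4096 = 24576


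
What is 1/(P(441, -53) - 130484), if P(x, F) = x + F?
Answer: -1/130096 ≈ -7.6866e-6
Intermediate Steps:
P(x, F) = F + x
1/(P(441, -53) - 130484) = 1/((-53 + 441) - 130484) = 1/(388 - 130484) = 1/(-130096) = -1/130096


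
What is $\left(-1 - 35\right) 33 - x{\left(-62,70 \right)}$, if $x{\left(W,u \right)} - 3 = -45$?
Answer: $-1146$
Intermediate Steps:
$x{\left(W,u \right)} = -42$ ($x{\left(W,u \right)} = 3 - 45 = -42$)
$\left(-1 - 35\right) 33 - x{\left(-62,70 \right)} = \left(-1 - 35\right) 33 - -42 = \left(-36\right) 33 + 42 = -1188 + 42 = -1146$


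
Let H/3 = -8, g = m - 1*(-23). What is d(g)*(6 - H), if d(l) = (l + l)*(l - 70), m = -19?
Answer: -15840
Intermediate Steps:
g = 4 (g = -19 - 1*(-23) = -19 + 23 = 4)
H = -24 (H = 3*(-8) = -24)
d(l) = 2*l*(-70 + l) (d(l) = (2*l)*(-70 + l) = 2*l*(-70 + l))
d(g)*(6 - H) = (2*4*(-70 + 4))*(6 - 1*(-24)) = (2*4*(-66))*(6 + 24) = -528*30 = -15840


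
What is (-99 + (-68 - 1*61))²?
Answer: 51984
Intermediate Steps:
(-99 + (-68 - 1*61))² = (-99 + (-68 - 61))² = (-99 - 129)² = (-228)² = 51984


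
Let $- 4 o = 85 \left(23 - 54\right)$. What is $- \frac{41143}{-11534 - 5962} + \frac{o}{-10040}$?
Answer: $\frac{40155023}{17565984} \approx 2.286$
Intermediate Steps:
$o = \frac{2635}{4}$ ($o = - \frac{85 \left(23 - 54\right)}{4} = - \frac{85 \left(-31\right)}{4} = \left(- \frac{1}{4}\right) \left(-2635\right) = \frac{2635}{4} \approx 658.75$)
$- \frac{41143}{-11534 - 5962} + \frac{o}{-10040} = - \frac{41143}{-11534 - 5962} + \frac{2635}{4 \left(-10040\right)} = - \frac{41143}{-17496} + \frac{2635}{4} \left(- \frac{1}{10040}\right) = \left(-41143\right) \left(- \frac{1}{17496}\right) - \frac{527}{8032} = \frac{41143}{17496} - \frac{527}{8032} = \frac{40155023}{17565984}$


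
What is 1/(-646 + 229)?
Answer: -1/417 ≈ -0.0023981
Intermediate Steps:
1/(-646 + 229) = 1/(-417) = -1/417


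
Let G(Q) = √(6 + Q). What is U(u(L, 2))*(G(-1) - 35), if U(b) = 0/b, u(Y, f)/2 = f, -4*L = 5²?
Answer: 0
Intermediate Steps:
L = -25/4 (L = -¼*5² = -¼*25 = -25/4 ≈ -6.2500)
u(Y, f) = 2*f
U(b) = 0
U(u(L, 2))*(G(-1) - 35) = 0*(√(6 - 1) - 35) = 0*(√5 - 35) = 0*(-35 + √5) = 0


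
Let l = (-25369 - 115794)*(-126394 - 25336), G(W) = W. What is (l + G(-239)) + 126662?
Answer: 21418788413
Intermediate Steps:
l = 21418661990 (l = -141163*(-151730) = 21418661990)
(l + G(-239)) + 126662 = (21418661990 - 239) + 126662 = 21418661751 + 126662 = 21418788413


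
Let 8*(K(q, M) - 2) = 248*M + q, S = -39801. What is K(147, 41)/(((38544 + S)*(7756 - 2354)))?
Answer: -10331/54322512 ≈ -0.00019018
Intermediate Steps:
K(q, M) = 2 + 31*M + q/8 (K(q, M) = 2 + (248*M + q)/8 = 2 + (q + 248*M)/8 = 2 + (31*M + q/8) = 2 + 31*M + q/8)
K(147, 41)/(((38544 + S)*(7756 - 2354))) = (2 + 31*41 + (⅛)*147)/(((38544 - 39801)*(7756 - 2354))) = (2 + 1271 + 147/8)/((-1257*5402)) = (10331/8)/(-6790314) = (10331/8)*(-1/6790314) = -10331/54322512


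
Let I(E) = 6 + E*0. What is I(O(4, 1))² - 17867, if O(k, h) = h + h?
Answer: -17831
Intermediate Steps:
O(k, h) = 2*h
I(E) = 6 (I(E) = 6 + 0 = 6)
I(O(4, 1))² - 17867 = 6² - 17867 = 36 - 17867 = -17831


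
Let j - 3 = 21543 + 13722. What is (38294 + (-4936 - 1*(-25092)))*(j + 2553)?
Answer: 2210637450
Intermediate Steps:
j = 35268 (j = 3 + (21543 + 13722) = 3 + 35265 = 35268)
(38294 + (-4936 - 1*(-25092)))*(j + 2553) = (38294 + (-4936 - 1*(-25092)))*(35268 + 2553) = (38294 + (-4936 + 25092))*37821 = (38294 + 20156)*37821 = 58450*37821 = 2210637450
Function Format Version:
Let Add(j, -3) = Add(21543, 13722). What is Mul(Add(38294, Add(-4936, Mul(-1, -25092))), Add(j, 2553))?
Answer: 2210637450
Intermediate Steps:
j = 35268 (j = Add(3, Add(21543, 13722)) = Add(3, 35265) = 35268)
Mul(Add(38294, Add(-4936, Mul(-1, -25092))), Add(j, 2553)) = Mul(Add(38294, Add(-4936, Mul(-1, -25092))), Add(35268, 2553)) = Mul(Add(38294, Add(-4936, 25092)), 37821) = Mul(Add(38294, 20156), 37821) = Mul(58450, 37821) = 2210637450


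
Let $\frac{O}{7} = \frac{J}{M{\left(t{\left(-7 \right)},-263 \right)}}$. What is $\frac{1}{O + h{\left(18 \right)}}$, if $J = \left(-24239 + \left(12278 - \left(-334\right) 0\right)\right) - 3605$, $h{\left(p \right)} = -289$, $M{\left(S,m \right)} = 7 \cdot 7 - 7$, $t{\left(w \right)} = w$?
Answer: $- \frac{3}{8650} \approx -0.00034682$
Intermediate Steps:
$M{\left(S,m \right)} = 42$ ($M{\left(S,m \right)} = 49 - 7 = 42$)
$J = -15566$ ($J = \left(-24239 + \left(12278 - 0\right)\right) - 3605 = \left(-24239 + \left(12278 + 0\right)\right) - 3605 = \left(-24239 + 12278\right) - 3605 = -11961 - 3605 = -15566$)
$O = - \frac{7783}{3}$ ($O = 7 \left(- \frac{15566}{42}\right) = 7 \left(\left(-15566\right) \frac{1}{42}\right) = 7 \left(- \frac{7783}{21}\right) = - \frac{7783}{3} \approx -2594.3$)
$\frac{1}{O + h{\left(18 \right)}} = \frac{1}{- \frac{7783}{3} - 289} = \frac{1}{- \frac{8650}{3}} = - \frac{3}{8650}$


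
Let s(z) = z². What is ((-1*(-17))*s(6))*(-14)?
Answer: -8568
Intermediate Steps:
((-1*(-17))*s(6))*(-14) = (-1*(-17)*6²)*(-14) = (17*36)*(-14) = 612*(-14) = -8568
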